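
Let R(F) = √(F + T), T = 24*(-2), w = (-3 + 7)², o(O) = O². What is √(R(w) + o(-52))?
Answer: 2*√(676 + I*√2) ≈ 52.0 + 0.054393*I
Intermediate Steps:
w = 16 (w = 4² = 16)
T = -48
R(F) = √(-48 + F) (R(F) = √(F - 48) = √(-48 + F))
√(R(w) + o(-52)) = √(√(-48 + 16) + (-52)²) = √(√(-32) + 2704) = √(4*I*√2 + 2704) = √(2704 + 4*I*√2)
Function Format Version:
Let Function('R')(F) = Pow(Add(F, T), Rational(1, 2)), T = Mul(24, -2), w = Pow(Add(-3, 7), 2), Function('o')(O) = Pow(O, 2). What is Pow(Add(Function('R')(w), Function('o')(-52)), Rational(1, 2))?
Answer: Mul(2, Pow(Add(676, Mul(I, Pow(2, Rational(1, 2)))), Rational(1, 2))) ≈ Add(52.000, Mul(0.054393, I))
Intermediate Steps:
w = 16 (w = Pow(4, 2) = 16)
T = -48
Function('R')(F) = Pow(Add(-48, F), Rational(1, 2)) (Function('R')(F) = Pow(Add(F, -48), Rational(1, 2)) = Pow(Add(-48, F), Rational(1, 2)))
Pow(Add(Function('R')(w), Function('o')(-52)), Rational(1, 2)) = Pow(Add(Pow(Add(-48, 16), Rational(1, 2)), Pow(-52, 2)), Rational(1, 2)) = Pow(Add(Pow(-32, Rational(1, 2)), 2704), Rational(1, 2)) = Pow(Add(Mul(4, I, Pow(2, Rational(1, 2))), 2704), Rational(1, 2)) = Pow(Add(2704, Mul(4, I, Pow(2, Rational(1, 2)))), Rational(1, 2))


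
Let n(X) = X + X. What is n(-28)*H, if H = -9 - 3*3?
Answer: 1008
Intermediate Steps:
n(X) = 2*X
H = -18 (H = -9 - 9 = -18)
n(-28)*H = (2*(-28))*(-18) = -56*(-18) = 1008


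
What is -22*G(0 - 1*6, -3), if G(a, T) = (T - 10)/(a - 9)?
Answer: -286/15 ≈ -19.067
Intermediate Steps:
G(a, T) = (-10 + T)/(-9 + a)
-22*G(0 - 1*6, -3) = -22*(-10 - 3)/(-9 + (0 - 1*6)) = -22*(-13)/(-9 + (0 - 6)) = -22*(-13)/(-9 - 6) = -22*(-13)/(-15) = -(-22)*(-13)/15 = -22*13/15 = -286/15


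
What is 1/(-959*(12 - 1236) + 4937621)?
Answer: 1/6111437 ≈ 1.6363e-7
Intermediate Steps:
1/(-959*(12 - 1236) + 4937621) = 1/(-959*(-1224) + 4937621) = 1/(1173816 + 4937621) = 1/6111437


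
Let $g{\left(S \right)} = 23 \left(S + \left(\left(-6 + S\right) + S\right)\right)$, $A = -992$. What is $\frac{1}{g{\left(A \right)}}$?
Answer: $- \frac{1}{68586} \approx -1.458 \cdot 10^{-5}$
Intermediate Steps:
$g{\left(S \right)} = -138 + 69 S$ ($g{\left(S \right)} = 23 \left(S + \left(-6 + 2 S\right)\right) = 23 \left(-6 + 3 S\right) = -138 + 69 S$)
$\frac{1}{g{\left(A \right)}} = \frac{1}{-138 + 69 \left(-992\right)} = \frac{1}{-138 - 68448} = \frac{1}{-68586} = - \frac{1}{68586}$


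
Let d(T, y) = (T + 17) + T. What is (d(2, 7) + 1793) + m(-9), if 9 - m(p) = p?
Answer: 1832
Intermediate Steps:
d(T, y) = 17 + 2*T (d(T, y) = (17 + T) + T = 17 + 2*T)
m(p) = 9 - p
(d(2, 7) + 1793) + m(-9) = ((17 + 2*2) + 1793) + (9 - 1*(-9)) = ((17 + 4) + 1793) + (9 + 9) = (21 + 1793) + 18 = 1814 + 18 = 1832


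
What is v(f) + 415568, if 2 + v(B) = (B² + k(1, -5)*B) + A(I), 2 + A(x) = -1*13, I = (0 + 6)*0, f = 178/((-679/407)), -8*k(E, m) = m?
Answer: 787214908943/1844164 ≈ 4.2687e+5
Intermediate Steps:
k(E, m) = -m/8
f = -72446/679 (f = 178/((-679*1/407)) = 178/(-679/407) = 178*(-407/679) = -72446/679 ≈ -106.70)
I = 0 (I = 6*0 = 0)
A(x) = -15 (A(x) = -2 - 1*13 = -2 - 13 = -15)
v(B) = -17 + B² + 5*B/8 (v(B) = -2 + ((B² + (-⅛*(-5))*B) - 15) = -2 + ((B² + 5*B/8) - 15) = -2 + (-15 + B² + 5*B/8) = -17 + B² + 5*B/8)
v(f) + 415568 = (-17 + (-72446/679)² + (5/8)*(-72446/679)) + 415568 = (-17 + 5248422916/461041 - 181115/2716) + 415568 = 20839363791/1844164 + 415568 = 787214908943/1844164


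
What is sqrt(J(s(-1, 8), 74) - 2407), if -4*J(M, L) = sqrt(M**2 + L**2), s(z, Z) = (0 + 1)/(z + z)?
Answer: sqrt(-38512 - 2*sqrt(21905))/4 ≈ 49.249*I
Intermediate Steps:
s(z, Z) = 1/(2*z)
J(M, L) = -sqrt(L**2 + M**2)/4 (J(M, L) = -sqrt(M**2 + L**2)/4 = -sqrt(L**2 + M**2)/4)
sqrt(J(s(-1, 8), 74) - 2407) = sqrt(-sqrt(74**2 + ((1/2)/(-1))**2)/4 - 2407) = sqrt(-sqrt(5476 + ((1/2)*(-1))**2)/4 - 2407) = sqrt(-sqrt(5476 + (-1/2)**2)/4 - 2407) = sqrt(-sqrt(5476 + 1/4)/4 - 2407) = sqrt(-sqrt(21905)/8 - 2407) = sqrt(-2407 - sqrt(21905)/8)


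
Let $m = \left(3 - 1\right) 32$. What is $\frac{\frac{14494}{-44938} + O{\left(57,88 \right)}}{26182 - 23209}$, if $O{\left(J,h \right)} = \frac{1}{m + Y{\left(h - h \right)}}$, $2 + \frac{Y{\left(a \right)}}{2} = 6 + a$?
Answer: $- \frac{499315}{4809624264} \approx -0.00010382$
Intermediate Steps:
$Y{\left(a \right)} = 8 + 2 a$ ($Y{\left(a \right)} = -4 + 2 \left(6 + a\right) = -4 + \left(12 + 2 a\right) = 8 + 2 a$)
$m = 64$ ($m = 2 \cdot 32 = 64$)
$O{\left(J,h \right)} = \frac{1}{72}$ ($O{\left(J,h \right)} = \frac{1}{64 + \left(8 + 2 \left(h - h\right)\right)} = \frac{1}{64 + \left(8 + 2 \cdot 0\right)} = \frac{1}{64 + \left(8 + 0\right)} = \frac{1}{64 + 8} = \frac{1}{72}$)
$\frac{\frac{14494}{-44938} + O{\left(57,88 \right)}}{26182 - 23209} = \frac{\frac{14494}{-44938} + \frac{1}{72}}{26182 - 23209} = \frac{14494 \left(- \frac{1}{44938}\right) + \frac{1}{72}}{2973} = \left(- \frac{7247}{22469} + \frac{1}{72}\right) \frac{1}{2973} = \left(- \frac{499315}{1617768}\right) \frac{1}{2973} = - \frac{499315}{4809624264}$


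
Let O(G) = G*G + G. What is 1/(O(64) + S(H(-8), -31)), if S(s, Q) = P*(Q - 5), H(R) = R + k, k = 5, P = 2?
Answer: 1/4088 ≈ 0.00024462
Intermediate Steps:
H(R) = 5 + R (H(R) = R + 5 = 5 + R)
S(s, Q) = -10 + 2*Q (S(s, Q) = 2*(Q - 5) = 2*(-5 + Q) = -10 + 2*Q)
O(G) = G + G² (O(G) = G² + G = G + G²)
1/(O(64) + S(H(-8), -31)) = 1/(64*(1 + 64) + (-10 + 2*(-31))) = 1/(64*65 + (-10 - 62)) = 1/(4160 - 72) = 1/4088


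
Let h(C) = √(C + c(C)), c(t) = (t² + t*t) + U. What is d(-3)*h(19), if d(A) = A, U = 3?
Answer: -6*√186 ≈ -81.829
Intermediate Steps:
c(t) = 3 + 2*t² (c(t) = (t² + t*t) + 3 = (t² + t²) + 3 = 2*t² + 3 = 3 + 2*t²)
h(C) = √(3 + C + 2*C²) (h(C) = √(C + (3 + 2*C²)) = √(3 + C + 2*C²))
d(-3)*h(19) = -3*√(3 + 19 + 2*19²) = -3*√(3 + 19 + 2*361) = -3*√(3 + 19 + 722) = -6*√186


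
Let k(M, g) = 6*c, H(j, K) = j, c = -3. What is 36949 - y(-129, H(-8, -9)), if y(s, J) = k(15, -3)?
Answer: 36967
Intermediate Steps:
k(M, g) = -18 (k(M, g) = 6*(-3) = -18)
y(s, J) = -18
36949 - y(-129, H(-8, -9)) = 36949 - 1*(-18) = 36949 + 18 = 36967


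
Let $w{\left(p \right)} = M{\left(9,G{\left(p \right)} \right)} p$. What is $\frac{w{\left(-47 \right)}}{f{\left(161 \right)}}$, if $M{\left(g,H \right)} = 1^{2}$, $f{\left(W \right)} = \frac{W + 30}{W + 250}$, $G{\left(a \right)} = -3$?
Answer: $- \frac{19317}{191} \approx -101.14$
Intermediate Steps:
$f{\left(W \right)} = \frac{30 + W}{250 + W}$
$M{\left(g,H \right)} = 1$
$w{\left(p \right)} = p$ ($w{\left(p \right)} = 1 p = p$)
$\frac{w{\left(-47 \right)}}{f{\left(161 \right)}} = - \frac{47}{\frac{1}{250 + 161} \left(30 + 161\right)} = - \frac{47}{\frac{1}{411} \cdot 191} = - \frac{47}{\frac{191}{411}} = \left(-47\right) \frac{411}{191} = - \frac{19317}{191}$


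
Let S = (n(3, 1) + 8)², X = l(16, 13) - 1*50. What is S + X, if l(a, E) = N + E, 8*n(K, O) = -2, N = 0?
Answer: 369/16 ≈ 23.063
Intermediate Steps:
n(K, O) = -¼ (n(K, O) = (⅛)*(-2) = -¼)
l(a, E) = E (l(a, E) = 0 + E = E)
X = -37 (X = 13 - 1*50 = 13 - 50 = -37)
S = 961/16 (S = (-¼ + 8)² = (31/4)² = 961/16 ≈ 60.063)
S + X = 961/16 - 37 = 369/16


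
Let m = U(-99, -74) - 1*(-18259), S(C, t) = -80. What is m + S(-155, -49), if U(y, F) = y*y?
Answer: 27980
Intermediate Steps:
U(y, F) = y²
m = 28060 (m = (-99)² - 1*(-18259) = 9801 + 18259 = 28060)
m + S(-155, -49) = 28060 - 80 = 27980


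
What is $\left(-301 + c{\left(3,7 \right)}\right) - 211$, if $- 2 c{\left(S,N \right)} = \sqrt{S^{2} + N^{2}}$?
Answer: $-512 - \frac{\sqrt{58}}{2} \approx -515.81$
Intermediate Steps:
$c{\left(S,N \right)} = - \frac{\sqrt{N^{2} + S^{2}}}{2}$ ($c{\left(S,N \right)} = - \frac{\sqrt{S^{2} + N^{2}}}{2} = - \frac{\sqrt{N^{2} + S^{2}}}{2}$)
$\left(-301 + c{\left(3,7 \right)}\right) - 211 = \left(-301 - \frac{\sqrt{7^{2} + 3^{2}}}{2}\right) - 211 = \left(-301 - \frac{\sqrt{49 + 9}}{2}\right) - 211 = \left(-301 - \frac{\sqrt{58}}{2}\right) - 211 = -512 - \frac{\sqrt{58}}{2}$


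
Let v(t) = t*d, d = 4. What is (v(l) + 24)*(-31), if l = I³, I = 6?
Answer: -27528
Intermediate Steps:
l = 216 (l = 6³ = 216)
v(t) = 4*t (v(t) = t*4 = 4*t)
(v(l) + 24)*(-31) = (4*216 + 24)*(-31) = (864 + 24)*(-31) = 888*(-31) = -27528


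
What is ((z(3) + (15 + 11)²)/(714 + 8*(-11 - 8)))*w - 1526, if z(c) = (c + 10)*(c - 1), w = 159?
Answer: -372997/281 ≈ -1327.4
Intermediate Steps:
z(c) = (-1 + c)*(10 + c) (z(c) = (10 + c)*(-1 + c) = (-1 + c)*(10 + c))
((z(3) + (15 + 11)²)/(714 + 8*(-11 - 8)))*w - 1526 = (((-10 + 3² + 9*3) + (15 + 11)²)/(714 + 8*(-11 - 8)))*159 - 1526 = (((-10 + 9 + 27) + 26²)/(714 + 8*(-19)))*159 - 1526 = ((26 + 676)/(714 - 152))*159 - 1526 = (702/562)*159 - 1526 = (702*(1/562))*159 - 1526 = (351/281)*159 - 1526 = 55809/281 - 1526 = -372997/281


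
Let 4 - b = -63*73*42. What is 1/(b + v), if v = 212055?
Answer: 1/405217 ≈ 2.4678e-6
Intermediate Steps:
b = 193162 (b = 4 - (-1)*(63*73)*42 = 4 - (-1)*4599*42 = 4 - (-1)*193158 = 4 - 1*(-193158) = 4 + 193158 = 193162)
1/(b + v) = 1/(193162 + 212055) = 1/405217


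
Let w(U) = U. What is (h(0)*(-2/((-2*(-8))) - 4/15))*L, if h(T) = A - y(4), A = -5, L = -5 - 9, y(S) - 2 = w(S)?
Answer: -3619/60 ≈ -60.317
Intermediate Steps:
y(S) = 2 + S
L = -14
h(T) = -11 (h(T) = -5 - (2 + 4) = -5 - 1*6 = -5 - 6 = -11)
(h(0)*(-2/((-2*(-8))) - 4/15))*L = -11*(-2/((-2*(-8))) - 4/15)*(-14) = -11*(-2/16 - 4*1/15)*(-14) = -11*(-2*1/16 - 4/15)*(-14) = -11*(-⅛ - 4/15)*(-14) = -11*(-47/120)*(-14) = (517/120)*(-14) = -3619/60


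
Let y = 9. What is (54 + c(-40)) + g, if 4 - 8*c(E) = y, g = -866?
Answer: -6501/8 ≈ -812.63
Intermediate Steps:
c(E) = -5/8 (c(E) = ½ - ⅛*9 = ½ - 9/8 = -5/8)
(54 + c(-40)) + g = (54 - 5/8) - 866 = 427/8 - 866 = -6501/8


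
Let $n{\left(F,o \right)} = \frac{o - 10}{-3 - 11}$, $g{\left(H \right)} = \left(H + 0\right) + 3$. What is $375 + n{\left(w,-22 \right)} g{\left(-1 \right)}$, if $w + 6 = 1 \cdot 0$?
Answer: $\frac{2657}{7} \approx 379.57$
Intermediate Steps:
$g{\left(H \right)} = 3 + H$ ($g{\left(H \right)} = H + 3 = 3 + H$)
$w = -6$ ($w = -6 + 1 \cdot 0 = -6 + 0 = -6$)
$n{\left(F,o \right)} = \frac{5}{7} - \frac{o}{14}$ ($n{\left(F,o \right)} = \frac{-10 + o}{-14} = \left(-10 + o\right) \left(- \frac{1}{14}\right) = \frac{5}{7} - \frac{o}{14}$)
$375 + n{\left(w,-22 \right)} g{\left(-1 \right)} = 375 + \left(\frac{5}{7} - - \frac{11}{7}\right) \left(3 - 1\right) = 375 + \left(\frac{5}{7} + \frac{11}{7}\right) 2 = 375 + \frac{16}{7} \cdot 2 = 375 + \frac{32}{7} = \frac{2657}{7}$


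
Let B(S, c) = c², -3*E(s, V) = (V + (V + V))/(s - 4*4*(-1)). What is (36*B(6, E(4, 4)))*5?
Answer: 36/5 ≈ 7.2000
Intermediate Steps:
E(s, V) = -V/(16 + s) (E(s, V) = -(V + (V + V))/(3*(s - 4*4*(-1))) = -(V + 2*V)/(3*(s - 16*(-1))) = -3*V/(3*(s + 16)) = -3*V/(3*(16 + s)) = -V/(16 + s))
(36*B(6, E(4, 4)))*5 = (36*(-1*4/(16 + 4))²)*5 = (36*(-1*4/20)²)*5 = (36*(-1*4*1/20)²)*5 = (36*(-⅕)²)*5 = (36*(1/25))*5 = (36/25)*5 = 36/5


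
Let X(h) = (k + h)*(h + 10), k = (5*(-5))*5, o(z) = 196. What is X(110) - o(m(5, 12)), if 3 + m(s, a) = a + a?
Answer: -1996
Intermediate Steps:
m(s, a) = -3 + 2*a (m(s, a) = -3 + (a + a) = -3 + 2*a)
k = -125 (k = -25*5 = -125)
X(h) = (-125 + h)*(10 + h) (X(h) = (-125 + h)*(h + 10) = (-125 + h)*(10 + h))
X(110) - o(m(5, 12)) = (-1250 + 110**2 - 115*110) - 1*196 = (-1250 + 12100 - 12650) - 196 = -1800 - 196 = -1996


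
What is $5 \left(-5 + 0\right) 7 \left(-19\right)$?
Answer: $3325$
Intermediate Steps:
$5 \left(-5 + 0\right) 7 \left(-19\right) = 5 \left(\left(-5\right) 7\right) \left(-19\right) = 5 \left(-35\right) \left(-19\right) = \left(-175\right) \left(-19\right) = 3325$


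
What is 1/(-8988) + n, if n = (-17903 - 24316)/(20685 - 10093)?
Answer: -94868741/23800224 ≈ -3.9860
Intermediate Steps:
n = -42219/10592 ≈ -3.9859
1/(-8988) + n = 1/(-8988) - 42219/10592 = -1/8988 - 42219/10592 = -94868741/23800224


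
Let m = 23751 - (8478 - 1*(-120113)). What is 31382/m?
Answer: -15691/52420 ≈ -0.29933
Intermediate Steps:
m = -104840 (m = 23751 - (8478 + 120113) = 23751 - 1*128591 = 23751 - 128591 = -104840)
31382/m = 31382/(-104840) = 31382*(-1/104840) = -15691/52420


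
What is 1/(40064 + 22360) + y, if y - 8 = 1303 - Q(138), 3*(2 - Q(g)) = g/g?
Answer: 81733825/62424 ≈ 1309.3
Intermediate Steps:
Q(g) = 5/3 (Q(g) = 2 - g/(3*g) = 2 - 1/3*1 = 2 - 1/3 = 5/3)
y = 3928/3 (y = 8 + (1303 - 1*5/3) = 8 + (1303 - 5/3) = 8 + 3904/3 = 3928/3 ≈ 1309.3)
1/(40064 + 22360) + y = 1/(40064 + 22360) + 3928/3 = 1/62424 + 3928/3 = 81733825/62424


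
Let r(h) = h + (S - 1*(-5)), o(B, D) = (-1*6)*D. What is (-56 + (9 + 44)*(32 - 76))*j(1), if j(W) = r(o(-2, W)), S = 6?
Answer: -11940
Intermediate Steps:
o(B, D) = -6*D
r(h) = 11 + h (r(h) = h + (6 - 1*(-5)) = h + (6 + 5) = h + 11 = 11 + h)
j(W) = 11 - 6*W
(-56 + (9 + 44)*(32 - 76))*j(1) = (-56 + (9 + 44)*(32 - 76))*(11 - 6*1) = (-56 + 53*(-44))*(11 - 6) = (-56 - 2332)*5 = -2388*5 = -11940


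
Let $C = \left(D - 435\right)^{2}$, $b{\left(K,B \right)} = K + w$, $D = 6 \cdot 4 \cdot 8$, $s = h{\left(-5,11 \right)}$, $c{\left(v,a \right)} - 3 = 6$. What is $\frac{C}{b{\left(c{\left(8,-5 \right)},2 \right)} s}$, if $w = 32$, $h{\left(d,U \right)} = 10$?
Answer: $\frac{59049}{410} \approx 144.02$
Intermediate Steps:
$c{\left(v,a \right)} = 9$ ($c{\left(v,a \right)} = 3 + 6 = 9$)
$s = 10$
$D = 192$ ($D = 24 \cdot 8 = 192$)
$b{\left(K,B \right)} = 32 + K$ ($b{\left(K,B \right)} = K + 32 = 32 + K$)
$C = 59049$ ($C = \left(192 - 435\right)^{2} = \left(-243\right)^{2} = 59049$)
$\frac{C}{b{\left(c{\left(8,-5 \right)},2 \right)} s} = \frac{59049}{\left(32 + 9\right) 10} = \frac{59049}{41 \cdot 10} = \frac{59049}{410}$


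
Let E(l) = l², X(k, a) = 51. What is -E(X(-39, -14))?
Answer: -2601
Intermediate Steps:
-E(X(-39, -14)) = -1*51² = -1*2601 = -2601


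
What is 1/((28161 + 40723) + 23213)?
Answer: 1/92097 ≈ 1.0858e-5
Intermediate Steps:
1/((28161 + 40723) + 23213) = 1/(68884 + 23213) = 1/92097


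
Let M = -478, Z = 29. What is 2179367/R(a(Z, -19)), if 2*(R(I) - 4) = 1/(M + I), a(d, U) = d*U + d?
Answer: 4358734000/7999 ≈ 5.4491e+5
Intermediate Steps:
a(d, U) = d + U*d (a(d, U) = U*d + d = d + U*d)
R(I) = 4 + 1/(2*(-478 + I))
2179367/R(a(Z, -19)) = 2179367/(((-3823 + 8*(29*(1 - 19)))/(2*(-478 + 29*(1 - 19))))) = 2179367/(((-3823 + 8*(29*(-18)))/(2*(-478 + 29*(-18))))) = 2179367/(((-3823 + 8*(-522))/(2*(-478 - 522)))) = 2179367/(((½)*(-3823 - 4176)/(-1000))) = 2179367/(((½)*(-1/1000)*(-7999))) = 2179367/(7999/2000) = 2179367*(2000/7999) = 4358734000/7999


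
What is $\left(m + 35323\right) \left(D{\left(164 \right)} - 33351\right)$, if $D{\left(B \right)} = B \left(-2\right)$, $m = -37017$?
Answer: $57052226$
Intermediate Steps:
$D{\left(B \right)} = - 2 B$
$\left(m + 35323\right) \left(D{\left(164 \right)} - 33351\right) = \left(-37017 + 35323\right) \left(\left(-2\right) 164 - 33351\right) = - 1694 \left(-328 - 33351\right) = \left(-1694\right) \left(-33679\right) = 57052226$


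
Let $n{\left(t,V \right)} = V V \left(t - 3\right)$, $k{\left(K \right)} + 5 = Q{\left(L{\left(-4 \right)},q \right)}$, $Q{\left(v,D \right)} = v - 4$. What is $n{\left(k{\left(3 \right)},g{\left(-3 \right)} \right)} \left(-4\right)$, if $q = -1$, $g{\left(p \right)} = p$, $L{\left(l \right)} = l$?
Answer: $576$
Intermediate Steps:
$Q{\left(v,D \right)} = -4 + v$
$k{\left(K \right)} = -13$ ($k{\left(K \right)} = -5 - 8 = -13$)
$n{\left(t,V \right)} = V^{2} \left(-3 + t\right)$
$n{\left(k{\left(3 \right)},g{\left(-3 \right)} \right)} \left(-4\right) = \left(-3\right)^{2} \left(-3 - 13\right) \left(-4\right) = 9 \left(-16\right) \left(-4\right) = \left(-144\right) \left(-4\right) = 576$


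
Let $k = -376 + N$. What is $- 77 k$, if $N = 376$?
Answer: $0$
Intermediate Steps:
$k = 0$ ($k = -376 + 376 = 0$)
$- 77 k = \left(-77\right) 0 = 0$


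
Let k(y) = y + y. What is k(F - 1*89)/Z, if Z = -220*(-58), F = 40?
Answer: -49/6380 ≈ -0.0076803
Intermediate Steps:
k(y) = 2*y
Z = 12760
k(F - 1*89)/Z = (2*(40 - 1*89))/12760 = (2*(40 - 89))*(1/12760) = (2*(-49))*(1/12760) = -98*1/12760 = -49/6380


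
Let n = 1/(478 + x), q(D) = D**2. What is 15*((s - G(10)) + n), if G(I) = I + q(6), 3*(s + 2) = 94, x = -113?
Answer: -18247/73 ≈ -249.96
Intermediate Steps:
s = 88/3 (s = -2 + (1/3)*94 = -2 + 94/3 = 88/3 ≈ 29.333)
n = 1/365 (n = 1/(478 - 113) = 1/365 ≈ 0.0027397)
G(I) = 36 + I (G(I) = I + 6**2 = I + 36 = 36 + I)
15*((s - G(10)) + n) = 15*((88/3 - (36 + 10)) + 1/365) = 15*((88/3 - 1*46) + 1/365) = 15*((88/3 - 46) + 1/365) = 15*(-50/3 + 1/365) = 15*(-18247/1095) = -18247/73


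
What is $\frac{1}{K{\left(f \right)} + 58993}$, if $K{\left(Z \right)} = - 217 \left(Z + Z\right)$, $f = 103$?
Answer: $\frac{1}{14291} \approx 6.9974 \cdot 10^{-5}$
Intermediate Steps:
$K{\left(Z \right)} = - 434 Z$ ($K{\left(Z \right)} = - 217 \cdot 2 Z = - 434 Z$)
$\frac{1}{K{\left(f \right)} + 58993} = \frac{1}{\left(-434\right) 103 + 58993} = \frac{1}{-44702 + 58993} = \frac{1}{14291}$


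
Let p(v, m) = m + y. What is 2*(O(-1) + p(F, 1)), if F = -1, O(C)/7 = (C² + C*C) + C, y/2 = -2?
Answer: 8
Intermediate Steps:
y = -4 (y = 2*(-2) = -4)
O(C) = 7*C + 14*C² (O(C) = 7*((C² + C*C) + C) = 7*((C² + C²) + C) = 7*(2*C² + C) = 7*(C + 2*C²) = 7*C + 14*C²)
p(v, m) = -4 + m (p(v, m) = m - 4 = -4 + m)
2*(O(-1) + p(F, 1)) = 2*(7*(-1)*(1 + 2*(-1)) + (-4 + 1)) = 2*(7*(-1)*(1 - 2) - 3) = 2*(7*(-1)*(-1) - 3) = 2*(7 - 3) = 2*4 = 8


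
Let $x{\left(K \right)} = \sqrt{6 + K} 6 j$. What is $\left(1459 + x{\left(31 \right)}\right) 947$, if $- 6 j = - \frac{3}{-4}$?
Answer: $1381673 - \frac{2841 \sqrt{37}}{4} \approx 1.3774 \cdot 10^{6}$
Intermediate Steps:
$j = - \frac{1}{8}$ ($j = - \frac{\left(-3\right) \frac{1}{-4}}{6} = - \frac{\left(-3\right) \left(- \frac{1}{4}\right)}{6} = \left(- \frac{1}{6}\right) \frac{3}{4} = - \frac{1}{8} \approx -0.125$)
$x{\left(K \right)} = - \frac{3 \sqrt{6 + K}}{4}$ ($x{\left(K \right)} = \sqrt{6 + K} 6 \left(- \frac{1}{8}\right) = 6 \sqrt{6 + K} \left(- \frac{1}{8}\right) = - \frac{3 \sqrt{6 + K}}{4}$)
$\left(1459 + x{\left(31 \right)}\right) 947 = \left(1459 - \frac{3 \sqrt{6 + 31}}{4}\right) 947 = \left(1459 - \frac{3 \sqrt{37}}{4}\right) 947 = 1381673 - \frac{2841 \sqrt{37}}{4}$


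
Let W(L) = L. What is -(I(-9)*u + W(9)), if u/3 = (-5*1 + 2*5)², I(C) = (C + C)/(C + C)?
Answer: -84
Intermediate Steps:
I(C) = 1 (I(C) = (2*C)/((2*C)) = (2*C)*(1/(2*C)) = 1)
u = 75 (u = 3*(-5*1 + 2*5)² = 3*(-5 + 10)² = 3*5² = 3*25 = 75)
-(I(-9)*u + W(9)) = -(1*75 + 9) = -(75 + 9) = -1*84 = -84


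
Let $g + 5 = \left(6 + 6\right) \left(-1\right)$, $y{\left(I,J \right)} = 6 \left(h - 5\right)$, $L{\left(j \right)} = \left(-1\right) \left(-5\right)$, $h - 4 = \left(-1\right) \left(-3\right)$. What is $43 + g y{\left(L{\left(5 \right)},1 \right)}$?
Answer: $-161$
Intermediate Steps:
$h = 7$ ($h = 4 - -3 = 4 + 3 = 7$)
$L{\left(j \right)} = 5$
$y{\left(I,J \right)} = 12$ ($y{\left(I,J \right)} = 6 \left(7 - 5\right) = 6 \cdot 2 = 12$)
$g = -17$ ($g = -5 + \left(6 + 6\right) \left(-1\right) = -5 + 12 \left(-1\right) = -5 - 12 = -17$)
$43 + g y{\left(L{\left(5 \right)},1 \right)} = 43 - 204 = -161$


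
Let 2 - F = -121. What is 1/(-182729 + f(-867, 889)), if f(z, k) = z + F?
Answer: -1/183473 ≈ -5.4504e-6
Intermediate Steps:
F = 123 (F = 2 - 1*(-121) = 2 + 121 = 123)
f(z, k) = 123 + z (f(z, k) = z + 123 = 123 + z)
1/(-182729 + f(-867, 889)) = 1/(-182729 + (123 - 867)) = 1/(-182729 - 744) = 1/(-183473) = -1/183473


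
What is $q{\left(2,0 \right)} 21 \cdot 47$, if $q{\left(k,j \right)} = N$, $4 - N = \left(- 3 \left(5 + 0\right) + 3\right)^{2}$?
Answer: $-138180$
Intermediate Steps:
$N = -140$ ($N = 4 - \left(- 3 \left(5 + 0\right) + 3\right)^{2} = 4 - \left(\left(-3\right) 5 + 3\right)^{2} = 4 - \left(-15 + 3\right)^{2} = 4 - \left(-12\right)^{2} = 4 - 144 = -140$)
$q{\left(k,j \right)} = -140$
$q{\left(2,0 \right)} 21 \cdot 47 = \left(-140\right) 21 \cdot 47 = \left(-2940\right) 47 = -138180$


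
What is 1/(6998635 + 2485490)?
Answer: 1/9484125 ≈ 1.0544e-7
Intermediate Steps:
1/(6998635 + 2485490) = 1/9484125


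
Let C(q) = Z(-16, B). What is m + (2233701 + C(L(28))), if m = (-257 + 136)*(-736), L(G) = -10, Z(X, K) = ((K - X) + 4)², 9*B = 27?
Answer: 2323286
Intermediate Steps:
B = 3 (B = (⅑)*27 = 3)
Z(X, K) = (4 + K - X)²
C(q) = 529 (C(q) = (4 + 3 - 1*(-16))² = (4 + 3 + 16)² = 23² = 529)
m = 89056 (m = -121*(-736) = 89056)
m + (2233701 + C(L(28))) = 89056 + (2233701 + 529) = 89056 + 2234230 = 2323286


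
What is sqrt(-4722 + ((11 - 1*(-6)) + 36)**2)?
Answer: I*sqrt(1913) ≈ 43.738*I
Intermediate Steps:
sqrt(-4722 + ((11 - 1*(-6)) + 36)**2) = sqrt(-4722 + ((11 + 6) + 36)**2) = sqrt(-4722 + (17 + 36)**2) = sqrt(-4722 + 53**2) = sqrt(-4722 + 2809) = sqrt(-1913) = I*sqrt(1913)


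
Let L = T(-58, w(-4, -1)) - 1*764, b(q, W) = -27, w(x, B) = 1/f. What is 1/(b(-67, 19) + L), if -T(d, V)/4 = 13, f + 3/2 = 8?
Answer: -1/843 ≈ -0.0011862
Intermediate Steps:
f = 13/2 (f = -3/2 + 8 = 13/2 ≈ 6.5000)
w(x, B) = 2/13 (w(x, B) = 1/(13/2) = 2/13)
T(d, V) = -52 (T(d, V) = -4*13 = -52)
L = -816 (L = -52 - 1*764 = -52 - 764 = -816)
1/(b(-67, 19) + L) = 1/(-27 - 816) = 1/(-843) = -1/843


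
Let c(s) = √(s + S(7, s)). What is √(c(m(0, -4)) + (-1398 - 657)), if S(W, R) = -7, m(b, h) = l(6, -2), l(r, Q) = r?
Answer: √(-2055 + I) ≈ 0.011 + 45.332*I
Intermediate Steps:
m(b, h) = 6
c(s) = √(-7 + s) (c(s) = √(s - 7) = √(-7 + s))
√(c(m(0, -4)) + (-1398 - 657)) = √(√(-7 + 6) + (-1398 - 657)) = √(√(-1) - 2055) = √(I - 2055) = √(-2055 + I)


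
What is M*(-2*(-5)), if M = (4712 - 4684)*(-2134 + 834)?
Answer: -364000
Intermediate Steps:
M = -36400 (M = 28*(-1300) = -36400)
M*(-2*(-5)) = -(-72800)*(-5) = -36400*10 = -364000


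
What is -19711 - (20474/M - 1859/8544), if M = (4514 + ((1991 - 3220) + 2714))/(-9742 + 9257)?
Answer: -925444160915/51255456 ≈ -18056.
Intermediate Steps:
M = -5999/485 (M = (4514 + (-1229 + 2714))/(-485) = (4514 + 1485)*(-1/485) = 5999*(-1/485) = -5999/485 ≈ -12.369)
-19711 - (20474/M - 1859/8544) = -19711 - (20474/(-5999/485) - 1859/8544) = -19711 - (20474*(-485/5999) - 1859*1/8544) = -19711 - (-9929890/5999 - 1859/8544) = -19711 - 1*(-84852132301/51255456) = -19711 + 84852132301/51255456 = -925444160915/51255456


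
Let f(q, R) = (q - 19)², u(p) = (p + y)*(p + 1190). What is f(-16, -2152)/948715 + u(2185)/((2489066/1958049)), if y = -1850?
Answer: 420056687706860545/472282850038 ≈ 8.8942e+5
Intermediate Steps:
u(p) = (-1850 + p)*(1190 + p) (u(p) = (p - 1850)*(p + 1190) = (-1850 + p)*(1190 + p))
f(q, R) = (-19 + q)²
f(-16, -2152)/948715 + u(2185)/((2489066/1958049)) = (-19 - 16)²/948715 + (-2201500 + 2185² - 660*2185)/((2489066/1958049)) = (-35)²*(1/948715) + (-2201500 + 4774225 - 1442100)/((2489066*(1/1958049))) = 1225*(1/948715) + 1130625/(2489066/1958049) = 245/189743 + 1130625*(1958049/2489066) = 245/189743 + 2213819150625/2489066 = 420056687706860545/472282850038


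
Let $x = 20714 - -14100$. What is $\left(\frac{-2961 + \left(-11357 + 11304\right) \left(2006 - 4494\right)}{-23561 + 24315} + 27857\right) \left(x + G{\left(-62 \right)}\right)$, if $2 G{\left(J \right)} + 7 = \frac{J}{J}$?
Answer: $\frac{735663682691}{754} \approx 9.7568 \cdot 10^{8}$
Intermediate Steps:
$G{\left(J \right)} = -3$ ($G{\left(J \right)} = - \frac{7}{2} + \frac{J \frac{1}{J}}{2} = - \frac{7}{2} + \frac{1}{2} \cdot 1 = - \frac{7}{2} + \frac{1}{2} = -3$)
$x = 34814$ ($x = 20714 + 14100 = 34814$)
$\left(\frac{-2961 + \left(-11357 + 11304\right) \left(2006 - 4494\right)}{-23561 + 24315} + 27857\right) \left(x + G{\left(-62 \right)}\right) = \left(\frac{-2961 + \left(-11357 + 11304\right) \left(2006 - 4494\right)}{-23561 + 24315} + 27857\right) \left(34814 - 3\right) = \left(\frac{-2961 - -131864}{754} + 27857\right) 34811 = \left(\left(-2961 + 131864\right) \frac{1}{754} + 27857\right) 34811 = \left(128903 \cdot \frac{1}{754} + 27857\right) 34811 = \left(\frac{128903}{754} + 27857\right) 34811 = \frac{21133081}{754} \cdot 34811 = \frac{735663682691}{754}$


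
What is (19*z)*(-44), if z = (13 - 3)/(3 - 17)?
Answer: 4180/7 ≈ 597.14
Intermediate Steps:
z = -5/7 (z = 10/(-14) = 10*(-1/14) = -5/7 ≈ -0.71429)
(19*z)*(-44) = (19*(-5/7))*(-44) = -95/7*(-44) = 4180/7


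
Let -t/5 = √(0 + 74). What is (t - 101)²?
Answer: 12051 + 1010*√74 ≈ 20739.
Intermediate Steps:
t = -5*√74 (t = -5*√(0 + 74) = -5*√74 ≈ -43.012)
(t - 101)² = (-5*√74 - 101)² = (-101 - 5*√74)²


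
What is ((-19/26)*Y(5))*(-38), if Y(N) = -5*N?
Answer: -9025/13 ≈ -694.23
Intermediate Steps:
((-19/26)*Y(5))*(-38) = ((-19/26)*(-5*5))*(-38) = (-19*1/26*(-25))*(-38) = -19/26*(-25)*(-38) = (475/26)*(-38) = -9025/13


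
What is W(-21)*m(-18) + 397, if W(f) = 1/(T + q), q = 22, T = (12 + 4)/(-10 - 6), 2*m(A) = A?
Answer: 2776/7 ≈ 396.57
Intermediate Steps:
m(A) = A/2
T = -1 (T = 16/(-16) = 16*(-1/16) = -1)
W(f) = 1/21 (W(f) = 1/(-1 + 22) = 1/21)
W(-21)*m(-18) + 397 = ((½)*(-18))/21 + 397 = (1/21)*(-9) + 397 = -3/7 + 397 = 2776/7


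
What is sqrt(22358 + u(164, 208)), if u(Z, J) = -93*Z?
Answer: sqrt(7106) ≈ 84.297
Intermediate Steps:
sqrt(22358 + u(164, 208)) = sqrt(22358 - 93*164) = sqrt(22358 - 15252) = sqrt(7106)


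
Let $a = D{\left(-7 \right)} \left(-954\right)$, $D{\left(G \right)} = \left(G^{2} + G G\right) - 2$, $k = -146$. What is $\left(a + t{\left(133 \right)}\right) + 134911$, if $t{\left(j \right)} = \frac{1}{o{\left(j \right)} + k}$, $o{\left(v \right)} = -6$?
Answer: $\frac{6585703}{152} \approx 43327.0$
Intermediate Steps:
$D{\left(G \right)} = -2 + 2 G^{2}$ ($D{\left(G \right)} = \left(G^{2} + G^{2}\right) - 2 = 2 G^{2} - 2 = -2 + 2 G^{2}$)
$t{\left(j \right)} = - \frac{1}{152}$ ($t{\left(j \right)} = \frac{1}{-6 - 146} = \frac{1}{-152} = - \frac{1}{152}$)
$a = -91584$ ($a = \left(-2 + 2 \left(-7\right)^{2}\right) \left(-954\right) = \left(-2 + 2 \cdot 49\right) \left(-954\right) = \left(-2 + 98\right) \left(-954\right) = 96 \left(-954\right) = -91584$)
$\left(a + t{\left(133 \right)}\right) + 134911 = \left(-91584 - \frac{1}{152}\right) + 134911 = - \frac{13920769}{152} + 134911 = \frac{6585703}{152}$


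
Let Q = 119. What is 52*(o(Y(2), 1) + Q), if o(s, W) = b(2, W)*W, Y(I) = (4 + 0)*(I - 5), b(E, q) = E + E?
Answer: 6396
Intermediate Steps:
b(E, q) = 2*E
Y(I) = -20 + 4*I (Y(I) = 4*(-5 + I) = -20 + 4*I)
o(s, W) = 4*W (o(s, W) = (2*2)*W = 4*W)
52*(o(Y(2), 1) + Q) = 52*(4*1 + 119) = 52*(4 + 119) = 52*123 = 6396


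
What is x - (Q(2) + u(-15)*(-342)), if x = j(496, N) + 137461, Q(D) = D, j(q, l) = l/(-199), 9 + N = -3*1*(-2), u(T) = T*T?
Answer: 42667394/199 ≈ 2.1441e+5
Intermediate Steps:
u(T) = T²
N = -3 (N = -9 - 3*1*(-2) = -9 - 3*(-2) = -9 + 6 = -3)
j(q, l) = -l/199 (j(q, l) = l*(-1/199) = -l/199)
x = 27354742/199 (x = -1/199*(-3) + 137461 = 3/199 + 137461 = 27354742/199 ≈ 1.3746e+5)
x - (Q(2) + u(-15)*(-342)) = 27354742/199 - (2 + (-15)²*(-342)) = 27354742/199 - (2 + 225*(-342)) = 27354742/199 - (2 - 76950) = 27354742/199 - 1*(-76948) = 27354742/199 + 76948 = 42667394/199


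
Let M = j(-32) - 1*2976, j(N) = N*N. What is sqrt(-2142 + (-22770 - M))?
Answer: 4*I*sqrt(1435) ≈ 151.53*I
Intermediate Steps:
j(N) = N**2
M = -1952 (M = (-32)**2 - 1*2976 = 1024 - 2976 = -1952)
sqrt(-2142 + (-22770 - M)) = sqrt(-2142 + (-22770 - 1*(-1952))) = sqrt(-2142 + (-22770 + 1952)) = sqrt(-2142 - 20818) = sqrt(-22960) = 4*I*sqrt(1435)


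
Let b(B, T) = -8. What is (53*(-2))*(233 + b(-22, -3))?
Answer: -23850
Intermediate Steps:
(53*(-2))*(233 + b(-22, -3)) = (53*(-2))*(233 - 8) = -106*225 = -23850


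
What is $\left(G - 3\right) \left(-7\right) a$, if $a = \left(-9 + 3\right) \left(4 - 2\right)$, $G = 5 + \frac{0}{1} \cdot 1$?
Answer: $168$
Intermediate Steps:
$G = 5$ ($G = 5 + 0 \cdot 1 \cdot 1 = 5 + 0 \cdot 1 = 5 + 0 = 5$)
$a = -12$ ($a = \left(-6\right) 2 = -12$)
$\left(G - 3\right) \left(-7\right) a = \left(5 - 3\right) \left(-7\right) \left(-12\right) = 2 \left(-7\right) \left(-12\right) = \left(-14\right) \left(-12\right) = 168$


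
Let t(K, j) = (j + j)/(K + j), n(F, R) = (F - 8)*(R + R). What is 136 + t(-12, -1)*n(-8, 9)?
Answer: 1192/13 ≈ 91.692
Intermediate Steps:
n(F, R) = 2*R*(-8 + F) (n(F, R) = (-8 + F)*(2*R) = 2*R*(-8 + F))
t(K, j) = 2*j/(K + j) (t(K, j) = (2*j)/(K + j) = 2*j/(K + j))
136 + t(-12, -1)*n(-8, 9) = 136 + (2*(-1)/(-12 - 1))*(2*9*(-8 - 8)) = 136 + (2*(-1)/(-13))*(2*9*(-16)) = 136 + (2*(-1)*(-1/13))*(-288) = 136 + (2/13)*(-288) = 136 - 576/13 = 1192/13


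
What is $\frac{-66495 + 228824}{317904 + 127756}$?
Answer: $\frac{162329}{445660} \approx 0.36424$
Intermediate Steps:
$\frac{-66495 + 228824}{317904 + 127756} = \frac{162329}{445660}$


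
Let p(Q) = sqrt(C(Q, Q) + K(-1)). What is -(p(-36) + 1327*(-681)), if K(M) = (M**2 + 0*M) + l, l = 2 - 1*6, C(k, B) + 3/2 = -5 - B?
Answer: 903687 - sqrt(106)/2 ≈ 9.0368e+5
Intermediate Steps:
C(k, B) = -13/2 - B (C(k, B) = -3/2 + (-5 - B) = -13/2 - B)
l = -4 (l = 2 - 6 = -4)
K(M) = -4 + M**2 (K(M) = (M**2 + 0*M) - 4 = (M**2 + 0) - 4 = M**2 - 4 = -4 + M**2)
p(Q) = sqrt(-19/2 - Q) (p(Q) = sqrt((-13/2 - Q) + (-4 + (-1)**2)) = sqrt((-13/2 - Q) + (-4 + 1)) = sqrt((-13/2 - Q) - 3) = sqrt(-19/2 - Q))
-(p(-36) + 1327*(-681)) = -(sqrt(-38 - 4*(-36))/2 + 1327*(-681)) = -(sqrt(-38 + 144)/2 - 903687) = -(sqrt(106)/2 - 903687) = -(-903687 + sqrt(106)/2) = 903687 - sqrt(106)/2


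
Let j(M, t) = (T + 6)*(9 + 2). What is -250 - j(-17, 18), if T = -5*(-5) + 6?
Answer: -657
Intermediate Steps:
T = 31 (T = 25 + 6 = 31)
j(M, t) = 407 (j(M, t) = (31 + 6)*(9 + 2) = 37*11 = 407)
-250 - j(-17, 18) = -250 - 1*407 = -250 - 407 = -657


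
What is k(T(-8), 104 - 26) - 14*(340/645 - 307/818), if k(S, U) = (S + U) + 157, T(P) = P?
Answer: 11864600/52761 ≈ 224.87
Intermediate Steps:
k(S, U) = 157 + S + U
k(T(-8), 104 - 26) - 14*(340/645 - 307/818) = (157 - 8 + (104 - 26)) - 14*(340/645 - 307/818) = (157 - 8 + 78) - 14*(340*(1/645) - 307*1/818) = 227 - 14*(68/129 - 307/818) = 227 - 14*16021/105522 = 227 - 112147/52761 = 11864600/52761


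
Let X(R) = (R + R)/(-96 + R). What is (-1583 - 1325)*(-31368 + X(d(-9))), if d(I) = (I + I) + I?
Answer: 3739891560/41 ≈ 9.1217e+7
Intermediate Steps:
d(I) = 3*I (d(I) = 2*I + I = 3*I)
X(R) = 2*R/(-96 + R) (X(R) = (2*R)/(-96 + R) = 2*R/(-96 + R))
(-1583 - 1325)*(-31368 + X(d(-9))) = (-1583 - 1325)*(-31368 + 2*(3*(-9))/(-96 + 3*(-9))) = -2908*(-31368 + 2*(-27)/(-96 - 27)) = -2908*(-31368 + 2*(-27)/(-123)) = -2908*(-31368 + 2*(-27)*(-1/123)) = -2908*(-31368 + 18/41) = -2908*(-1286070/41) = 3739891560/41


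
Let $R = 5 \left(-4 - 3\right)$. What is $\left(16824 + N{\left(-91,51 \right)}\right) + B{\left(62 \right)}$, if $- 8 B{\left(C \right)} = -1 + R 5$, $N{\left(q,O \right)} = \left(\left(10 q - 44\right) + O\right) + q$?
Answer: $15852$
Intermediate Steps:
$N{\left(q,O \right)} = -44 + O + 11 q$ ($N{\left(q,O \right)} = \left(\left(-44 + 10 q\right) + O\right) + q = \left(-44 + O + 10 q\right) + q = -44 + O + 11 q$)
$R = -35$ ($R = 5 \left(-7\right) = -35$)
$B{\left(C \right)} = 22$ ($B{\left(C \right)} = - \frac{-1 - 175}{8} = \left(- \frac{1}{8}\right) \left(-176\right) = 22$)
$\left(16824 + N{\left(-91,51 \right)}\right) + B{\left(62 \right)} = \left(16824 + \left(-44 + 51 + 11 \left(-91\right)\right)\right) + 22 = \left(16824 - 994\right) + 22 = 15830 + 22 = 15852$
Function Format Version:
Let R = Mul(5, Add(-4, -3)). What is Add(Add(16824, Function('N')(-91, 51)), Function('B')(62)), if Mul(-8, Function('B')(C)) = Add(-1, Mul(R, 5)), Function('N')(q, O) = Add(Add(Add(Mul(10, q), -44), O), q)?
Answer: 15852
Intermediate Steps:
Function('N')(q, O) = Add(-44, O, Mul(11, q)) (Function('N')(q, O) = Add(Add(Add(-44, Mul(10, q)), O), q) = Add(Add(-44, O, Mul(10, q)), q) = Add(-44, O, Mul(11, q)))
R = -35 (R = Mul(5, -7) = -35)
Function('B')(C) = 22 (Function('B')(C) = Mul(Rational(-1, 8), Add(-1, Mul(-35, 5))) = Mul(Rational(-1, 8), Add(-1, -175)) = Mul(Rational(-1, 8), -176) = 22)
Add(Add(16824, Function('N')(-91, 51)), Function('B')(62)) = Add(Add(16824, Add(-44, 51, Mul(11, -91))), 22) = Add(Add(16824, Add(-44, 51, -1001)), 22) = Add(Add(16824, -994), 22) = Add(15830, 22) = 15852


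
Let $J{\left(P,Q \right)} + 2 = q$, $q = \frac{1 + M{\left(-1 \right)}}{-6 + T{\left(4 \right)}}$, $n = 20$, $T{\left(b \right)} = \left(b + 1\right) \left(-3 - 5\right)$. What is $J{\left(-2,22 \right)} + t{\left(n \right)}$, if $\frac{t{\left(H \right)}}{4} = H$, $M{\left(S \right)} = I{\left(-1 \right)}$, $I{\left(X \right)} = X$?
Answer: $78$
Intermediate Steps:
$M{\left(S \right)} = -1$
$T{\left(b \right)} = -8 - 8 b$ ($T{\left(b \right)} = \left(1 + b\right) \left(-8\right) = -8 - 8 b$)
$q = 0$ ($q = \frac{1 - 1}{-6 - 40} = \frac{0}{-6 - 40} = \frac{0}{-46} = 0 \left(- \frac{1}{46}\right) = 0$)
$J{\left(P,Q \right)} = -2$ ($J{\left(P,Q \right)} = -2 + 0 = -2$)
$t{\left(H \right)} = 4 H$
$J{\left(-2,22 \right)} + t{\left(n \right)} = -2 + 4 \cdot 20 = -2 + 80 = 78$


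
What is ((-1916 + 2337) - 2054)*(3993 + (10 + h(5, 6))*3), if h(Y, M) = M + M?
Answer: -6628347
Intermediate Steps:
h(Y, M) = 2*M
((-1916 + 2337) - 2054)*(3993 + (10 + h(5, 6))*3) = ((-1916 + 2337) - 2054)*(3993 + (10 + 2*6)*3) = (421 - 2054)*(3993 + (10 + 12)*3) = -1633*(3993 + 22*3) = -1633*(3993 + 66) = -1633*4059 = -6628347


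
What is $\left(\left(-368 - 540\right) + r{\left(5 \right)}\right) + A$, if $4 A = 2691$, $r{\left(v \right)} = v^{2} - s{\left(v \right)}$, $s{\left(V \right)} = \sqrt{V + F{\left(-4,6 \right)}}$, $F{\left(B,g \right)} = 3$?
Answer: $- \frac{841}{4} - 2 \sqrt{2} \approx -213.08$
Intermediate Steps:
$s{\left(V \right)} = \sqrt{3 + V}$ ($s{\left(V \right)} = \sqrt{V + 3} = \sqrt{3 + V}$)
$r{\left(v \right)} = v^{2} - \sqrt{3 + v}$
$A = \frac{2691}{4}$ ($A = \frac{1}{4} \cdot 2691 = \frac{2691}{4} \approx 672.75$)
$\left(\left(-368 - 540\right) + r{\left(5 \right)}\right) + A = \left(\left(-368 - 540\right) + \left(5^{2} - \sqrt{3 + 5}\right)\right) + \frac{2691}{4} = \left(\left(-368 - 540\right) + \left(25 - \sqrt{8}\right)\right) + \frac{2691}{4} = \left(-908 + \left(25 - 2 \sqrt{2}\right)\right) + \frac{2691}{4} = \left(-883 - 2 \sqrt{2}\right) + \frac{2691}{4} = - \frac{841}{4} - 2 \sqrt{2}$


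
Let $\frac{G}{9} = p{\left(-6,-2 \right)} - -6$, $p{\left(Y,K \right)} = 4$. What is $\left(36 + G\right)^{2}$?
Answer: $15876$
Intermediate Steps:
$G = 90$ ($G = 9 \left(4 - -6\right) = 9 \left(4 + \left(-13 + 19\right)\right) = 9 \left(4 + 6\right) = 9 \cdot 10 = 90$)
$\left(36 + G\right)^{2} = \left(36 + 90\right)^{2} = 126^{2} = 15876$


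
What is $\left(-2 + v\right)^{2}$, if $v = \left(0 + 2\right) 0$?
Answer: $4$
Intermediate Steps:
$v = 0$ ($v = 2 \cdot 0 = 0$)
$\left(-2 + v\right)^{2} = \left(-2 + 0\right)^{2} = \left(-2\right)^{2} = 4$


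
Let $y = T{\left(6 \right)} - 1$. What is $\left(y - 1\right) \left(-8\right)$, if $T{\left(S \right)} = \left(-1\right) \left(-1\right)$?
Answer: $8$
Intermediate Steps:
$T{\left(S \right)} = 1$
$y = 0$ ($y = 1 - 1 = 0$)
$\left(y - 1\right) \left(-8\right) = \left(0 - 1\right) \left(-8\right) = \left(-1\right) \left(-8\right) = 8$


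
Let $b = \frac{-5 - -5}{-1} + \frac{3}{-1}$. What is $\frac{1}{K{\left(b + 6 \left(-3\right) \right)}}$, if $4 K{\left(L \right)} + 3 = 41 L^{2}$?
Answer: $\frac{2}{9039} \approx 0.00022126$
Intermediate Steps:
$b = -3$ ($b = \left(-5 + 5\right) \left(-1\right) + 3 \left(-1\right) = 0 \left(-1\right) - 3 = 0 - 3 = -3$)
$K{\left(L \right)} = - \frac{3}{4} + \frac{41 L^{2}}{4}$
$\frac{1}{K{\left(b + 6 \left(-3\right) \right)}} = \frac{1}{- \frac{3}{4} + \frac{41 \left(-3 + 6 \left(-3\right)\right)^{2}}{4}} = \frac{1}{- \frac{3}{4} + \frac{41 \left(-3 - 18\right)^{2}}{4}} = \frac{1}{- \frac{3}{4} + \frac{41 \left(-21\right)^{2}}{4}} = \frac{1}{- \frac{3}{4} + \frac{41}{4} \cdot 441} = \frac{1}{- \frac{3}{4} + \frac{18081}{4}} = \frac{1}{\frac{9039}{2}} = \frac{2}{9039}$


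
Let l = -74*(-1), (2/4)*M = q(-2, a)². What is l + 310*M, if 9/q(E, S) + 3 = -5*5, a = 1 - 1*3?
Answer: 27059/196 ≈ 138.06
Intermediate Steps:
a = -2 (a = 1 - 3 = -2)
q(E, S) = -9/28 (q(E, S) = 9/(-3 - 5*5) = 9/(-3 - 25) = 9/(-28) = 9*(-1/28) = -9/28)
M = 81/392 (M = 2*(-9/28)² = 2*(81/784) = 81/392 ≈ 0.20663)
l = 74
l + 310*M = 74 + 310*(81/392) = 74 + 12555/196 = 27059/196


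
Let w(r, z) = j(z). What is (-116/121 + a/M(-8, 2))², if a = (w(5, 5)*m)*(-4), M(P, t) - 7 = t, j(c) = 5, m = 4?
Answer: 115004176/1185921 ≈ 96.975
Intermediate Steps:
w(r, z) = 5
M(P, t) = 7 + t
a = -80 (a = (5*4)*(-4) = 20*(-4) = -80)
(-116/121 + a/M(-8, 2))² = (-116/121 - 80/(7 + 2))² = (-116*1/121 - 80/9)² = (-116/121 - 80*⅑)² = (-116/121 - 80/9)² = (-10724/1089)² = 115004176/1185921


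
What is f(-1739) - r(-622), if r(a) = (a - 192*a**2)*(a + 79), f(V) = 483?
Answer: -40335315567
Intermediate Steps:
r(a) = (79 + a)*(a - 192*a**2) (r(a) = (a - 192*a**2)*(79 + a) = (79 + a)*(a - 192*a**2))
f(-1739) - r(-622) = 483 - (-622)*(79 - 15167*(-622) - 192*(-622)**2) = 483 - (-622)*(79 + 9433874 - 192*386884) = 483 - (-622)*(79 + 9433874 - 74281728) = 483 - (-622)*(-64847775) = 483 - 1*40335316050 = 483 - 40335316050 = -40335315567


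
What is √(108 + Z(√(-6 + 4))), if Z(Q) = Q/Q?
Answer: √109 ≈ 10.440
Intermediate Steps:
Z(Q) = 1
√(108 + Z(√(-6 + 4))) = √(108 + 1) = √109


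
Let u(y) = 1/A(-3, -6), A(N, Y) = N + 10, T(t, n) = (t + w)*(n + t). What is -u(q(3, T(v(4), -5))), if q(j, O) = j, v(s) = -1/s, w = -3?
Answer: -⅐ ≈ -0.14286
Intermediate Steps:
T(t, n) = (-3 + t)*(n + t) (T(t, n) = (t - 3)*(n + t) = (-3 + t)*(n + t))
A(N, Y) = 10 + N
u(y) = ⅐ (u(y) = 1/(10 - 3) = 1/7 = ⅐)
-u(q(3, T(v(4), -5))) = -1*⅐ = -⅐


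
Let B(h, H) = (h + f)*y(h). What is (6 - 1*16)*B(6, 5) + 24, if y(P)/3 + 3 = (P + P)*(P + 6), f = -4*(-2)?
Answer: -59196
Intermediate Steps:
f = 8
y(P) = -9 + 6*P*(6 + P) (y(P) = -9 + 3*((P + P)*(P + 6)) = -9 + 3*((2*P)*(6 + P)) = -9 + 3*(2*P*(6 + P)) = -9 + 6*P*(6 + P))
B(h, H) = (8 + h)*(-9 + 6*h² + 36*h) (B(h, H) = (h + 8)*(-9 + 6*h² + 36*h) = (8 + h)*(-9 + 6*h² + 36*h))
(6 - 1*16)*B(6, 5) + 24 = (6 - 1*16)*(3*(8 + 6)*(-3 + 2*6² + 12*6)) + 24 = (6 - 16)*(3*14*(-3 + 2*36 + 72)) + 24 = -30*14*(-3 + 72 + 72) + 24 = -30*14*141 + 24 = -10*5922 + 24 = -59220 + 24 = -59196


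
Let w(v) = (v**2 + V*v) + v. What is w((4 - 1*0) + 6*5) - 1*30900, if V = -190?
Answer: -36170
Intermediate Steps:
w(v) = v**2 - 189*v (w(v) = (v**2 - 190*v) + v = v**2 - 189*v)
w((4 - 1*0) + 6*5) - 1*30900 = ((4 - 1*0) + 6*5)*(-189 + ((4 - 1*0) + 6*5)) - 1*30900 = ((4 + 0) + 30)*(-189 + ((4 + 0) + 30)) - 30900 = (4 + 30)*(-189 + (4 + 30)) - 30900 = 34*(-189 + 34) - 30900 = 34*(-155) - 30900 = -5270 - 30900 = -36170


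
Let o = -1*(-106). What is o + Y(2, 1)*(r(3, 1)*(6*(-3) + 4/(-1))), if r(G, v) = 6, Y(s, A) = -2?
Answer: 370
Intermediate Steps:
o = 106
o + Y(2, 1)*(r(3, 1)*(6*(-3) + 4/(-1))) = 106 - 12*(6*(-3) + 4/(-1)) = 106 - 12*(-18 + 4*(-1)) = 106 - 12*(-18 - 4) = 106 - 12*(-22) = 106 - 2*(-132) = 106 + 264 = 370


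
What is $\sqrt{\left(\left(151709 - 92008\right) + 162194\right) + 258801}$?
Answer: $2 \sqrt{120174} \approx 693.32$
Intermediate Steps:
$\sqrt{\left(\left(151709 - 92008\right) + 162194\right) + 258801} = \sqrt{\left(59701 + 162194\right) + 258801} = \sqrt{221895 + 258801} = \sqrt{480696} = 2 \sqrt{120174}$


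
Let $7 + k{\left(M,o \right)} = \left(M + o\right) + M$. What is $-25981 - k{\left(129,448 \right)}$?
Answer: $-26680$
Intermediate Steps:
$k{\left(M,o \right)} = -7 + o + 2 M$ ($k{\left(M,o \right)} = -7 + \left(\left(M + o\right) + M\right) = -7 + \left(o + 2 M\right) = -7 + o + 2 M$)
$-25981 - k{\left(129,448 \right)} = -25981 - \left(-7 + 448 + 2 \cdot 129\right) = -25981 - \left(-7 + 448 + 258\right) = -25981 - 699 = -26680$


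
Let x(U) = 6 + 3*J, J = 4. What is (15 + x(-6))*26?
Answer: 858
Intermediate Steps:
x(U) = 18 (x(U) = 6 + 3*4 = 6 + 12 = 18)
(15 + x(-6))*26 = (15 + 18)*26 = 33*26 = 858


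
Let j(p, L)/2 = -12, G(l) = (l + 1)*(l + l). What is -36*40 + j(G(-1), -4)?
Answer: -1464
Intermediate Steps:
G(l) = 2*l*(1 + l) (G(l) = (1 + l)*(2*l) = 2*l*(1 + l))
j(p, L) = -24 (j(p, L) = 2*(-12) = -24)
-36*40 + j(G(-1), -4) = -36*40 - 24 = -1440 - 24 = -1464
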